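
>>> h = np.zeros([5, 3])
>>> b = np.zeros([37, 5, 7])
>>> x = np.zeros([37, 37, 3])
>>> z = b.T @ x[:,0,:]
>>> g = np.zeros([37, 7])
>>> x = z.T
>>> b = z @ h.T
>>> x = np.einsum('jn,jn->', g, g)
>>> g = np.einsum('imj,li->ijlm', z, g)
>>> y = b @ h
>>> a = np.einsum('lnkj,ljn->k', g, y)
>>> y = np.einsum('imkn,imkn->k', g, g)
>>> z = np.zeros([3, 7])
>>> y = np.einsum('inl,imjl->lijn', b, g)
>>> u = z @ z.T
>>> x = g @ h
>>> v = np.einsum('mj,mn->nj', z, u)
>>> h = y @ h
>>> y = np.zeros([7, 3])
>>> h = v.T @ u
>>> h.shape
(7, 3)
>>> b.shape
(7, 5, 5)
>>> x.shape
(7, 3, 37, 3)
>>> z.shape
(3, 7)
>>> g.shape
(7, 3, 37, 5)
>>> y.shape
(7, 3)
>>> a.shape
(37,)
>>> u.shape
(3, 3)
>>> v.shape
(3, 7)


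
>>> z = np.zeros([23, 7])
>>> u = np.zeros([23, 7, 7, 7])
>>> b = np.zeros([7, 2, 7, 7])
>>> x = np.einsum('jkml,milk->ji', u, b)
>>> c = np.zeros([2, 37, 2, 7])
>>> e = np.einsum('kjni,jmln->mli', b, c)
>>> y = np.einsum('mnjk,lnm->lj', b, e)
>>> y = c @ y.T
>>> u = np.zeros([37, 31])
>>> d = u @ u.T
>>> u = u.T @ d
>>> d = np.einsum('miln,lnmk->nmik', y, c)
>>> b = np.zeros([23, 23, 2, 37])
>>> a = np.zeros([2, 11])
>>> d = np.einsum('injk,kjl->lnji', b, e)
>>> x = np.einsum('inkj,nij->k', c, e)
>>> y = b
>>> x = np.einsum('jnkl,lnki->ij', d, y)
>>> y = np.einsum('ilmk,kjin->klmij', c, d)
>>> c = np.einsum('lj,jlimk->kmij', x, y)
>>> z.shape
(23, 7)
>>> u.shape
(31, 37)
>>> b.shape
(23, 23, 2, 37)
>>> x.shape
(37, 7)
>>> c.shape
(23, 2, 2, 7)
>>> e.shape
(37, 2, 7)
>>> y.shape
(7, 37, 2, 2, 23)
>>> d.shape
(7, 23, 2, 23)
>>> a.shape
(2, 11)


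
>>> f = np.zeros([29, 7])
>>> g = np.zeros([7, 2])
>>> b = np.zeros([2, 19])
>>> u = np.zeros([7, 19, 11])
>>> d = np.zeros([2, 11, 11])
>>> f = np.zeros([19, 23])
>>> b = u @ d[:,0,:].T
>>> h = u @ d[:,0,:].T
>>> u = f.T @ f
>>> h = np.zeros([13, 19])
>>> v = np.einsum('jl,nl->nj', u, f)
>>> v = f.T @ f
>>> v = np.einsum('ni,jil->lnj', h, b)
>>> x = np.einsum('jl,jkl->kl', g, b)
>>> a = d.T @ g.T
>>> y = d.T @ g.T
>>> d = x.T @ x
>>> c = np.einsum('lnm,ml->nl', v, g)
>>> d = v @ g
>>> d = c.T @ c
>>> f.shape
(19, 23)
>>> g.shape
(7, 2)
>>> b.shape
(7, 19, 2)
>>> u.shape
(23, 23)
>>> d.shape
(2, 2)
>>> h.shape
(13, 19)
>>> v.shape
(2, 13, 7)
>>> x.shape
(19, 2)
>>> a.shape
(11, 11, 7)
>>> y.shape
(11, 11, 7)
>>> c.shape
(13, 2)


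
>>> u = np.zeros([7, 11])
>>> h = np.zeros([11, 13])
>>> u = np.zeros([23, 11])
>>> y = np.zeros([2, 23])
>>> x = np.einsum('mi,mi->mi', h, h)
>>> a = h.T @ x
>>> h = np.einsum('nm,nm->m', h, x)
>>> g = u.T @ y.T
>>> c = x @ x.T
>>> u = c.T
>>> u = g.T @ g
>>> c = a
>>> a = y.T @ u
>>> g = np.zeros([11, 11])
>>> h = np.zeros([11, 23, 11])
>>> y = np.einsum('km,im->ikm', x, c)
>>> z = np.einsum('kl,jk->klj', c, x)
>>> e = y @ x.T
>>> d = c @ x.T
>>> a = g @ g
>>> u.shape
(2, 2)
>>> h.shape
(11, 23, 11)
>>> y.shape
(13, 11, 13)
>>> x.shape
(11, 13)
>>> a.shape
(11, 11)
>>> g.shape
(11, 11)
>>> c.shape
(13, 13)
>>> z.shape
(13, 13, 11)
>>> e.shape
(13, 11, 11)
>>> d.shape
(13, 11)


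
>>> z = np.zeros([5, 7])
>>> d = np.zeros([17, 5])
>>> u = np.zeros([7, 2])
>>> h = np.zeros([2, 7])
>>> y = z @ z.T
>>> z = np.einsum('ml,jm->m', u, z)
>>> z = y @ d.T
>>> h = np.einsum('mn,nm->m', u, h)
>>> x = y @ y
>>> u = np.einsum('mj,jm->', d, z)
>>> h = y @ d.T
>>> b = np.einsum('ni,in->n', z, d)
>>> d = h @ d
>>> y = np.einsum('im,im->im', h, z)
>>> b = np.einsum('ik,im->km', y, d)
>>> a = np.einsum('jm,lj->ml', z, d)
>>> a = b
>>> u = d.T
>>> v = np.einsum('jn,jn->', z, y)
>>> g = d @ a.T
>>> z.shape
(5, 17)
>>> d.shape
(5, 5)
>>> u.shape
(5, 5)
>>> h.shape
(5, 17)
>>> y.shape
(5, 17)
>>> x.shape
(5, 5)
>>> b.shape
(17, 5)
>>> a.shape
(17, 5)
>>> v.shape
()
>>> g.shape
(5, 17)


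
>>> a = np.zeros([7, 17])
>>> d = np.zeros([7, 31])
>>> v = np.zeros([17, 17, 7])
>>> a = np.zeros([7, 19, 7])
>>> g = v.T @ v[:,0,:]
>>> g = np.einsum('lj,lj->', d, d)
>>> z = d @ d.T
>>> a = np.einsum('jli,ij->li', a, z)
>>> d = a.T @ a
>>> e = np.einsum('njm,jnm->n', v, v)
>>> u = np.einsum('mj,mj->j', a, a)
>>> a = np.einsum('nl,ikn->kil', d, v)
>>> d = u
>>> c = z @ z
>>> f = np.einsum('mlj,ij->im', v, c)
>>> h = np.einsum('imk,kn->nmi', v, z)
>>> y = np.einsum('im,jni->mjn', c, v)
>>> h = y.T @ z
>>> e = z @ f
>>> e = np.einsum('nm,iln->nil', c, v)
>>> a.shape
(17, 17, 7)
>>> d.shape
(7,)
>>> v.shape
(17, 17, 7)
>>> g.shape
()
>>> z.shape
(7, 7)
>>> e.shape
(7, 17, 17)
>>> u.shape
(7,)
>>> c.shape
(7, 7)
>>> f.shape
(7, 17)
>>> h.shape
(17, 17, 7)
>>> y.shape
(7, 17, 17)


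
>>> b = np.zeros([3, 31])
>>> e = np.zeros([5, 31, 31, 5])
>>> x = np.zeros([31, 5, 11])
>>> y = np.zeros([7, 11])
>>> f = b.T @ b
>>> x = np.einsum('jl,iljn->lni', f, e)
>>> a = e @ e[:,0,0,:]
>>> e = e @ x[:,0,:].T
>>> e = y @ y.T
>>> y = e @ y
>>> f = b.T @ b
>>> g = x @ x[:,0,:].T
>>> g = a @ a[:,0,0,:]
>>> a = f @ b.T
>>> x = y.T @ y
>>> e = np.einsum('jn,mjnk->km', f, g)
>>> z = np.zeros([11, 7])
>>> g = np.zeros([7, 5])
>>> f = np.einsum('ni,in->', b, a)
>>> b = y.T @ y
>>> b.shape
(11, 11)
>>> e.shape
(5, 5)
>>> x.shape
(11, 11)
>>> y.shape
(7, 11)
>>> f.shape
()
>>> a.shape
(31, 3)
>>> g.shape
(7, 5)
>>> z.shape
(11, 7)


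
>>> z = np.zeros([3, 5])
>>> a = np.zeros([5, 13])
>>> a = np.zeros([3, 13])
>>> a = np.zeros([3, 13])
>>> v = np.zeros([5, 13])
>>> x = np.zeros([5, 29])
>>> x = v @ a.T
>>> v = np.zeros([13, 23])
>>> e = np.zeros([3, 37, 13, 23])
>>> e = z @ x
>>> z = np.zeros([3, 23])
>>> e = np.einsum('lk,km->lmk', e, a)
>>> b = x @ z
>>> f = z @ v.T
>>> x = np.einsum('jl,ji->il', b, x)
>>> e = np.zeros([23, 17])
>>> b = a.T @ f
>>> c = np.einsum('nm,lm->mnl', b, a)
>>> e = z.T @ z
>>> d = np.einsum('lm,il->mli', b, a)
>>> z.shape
(3, 23)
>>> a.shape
(3, 13)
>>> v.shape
(13, 23)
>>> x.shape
(3, 23)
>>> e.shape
(23, 23)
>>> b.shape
(13, 13)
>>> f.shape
(3, 13)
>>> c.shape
(13, 13, 3)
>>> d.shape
(13, 13, 3)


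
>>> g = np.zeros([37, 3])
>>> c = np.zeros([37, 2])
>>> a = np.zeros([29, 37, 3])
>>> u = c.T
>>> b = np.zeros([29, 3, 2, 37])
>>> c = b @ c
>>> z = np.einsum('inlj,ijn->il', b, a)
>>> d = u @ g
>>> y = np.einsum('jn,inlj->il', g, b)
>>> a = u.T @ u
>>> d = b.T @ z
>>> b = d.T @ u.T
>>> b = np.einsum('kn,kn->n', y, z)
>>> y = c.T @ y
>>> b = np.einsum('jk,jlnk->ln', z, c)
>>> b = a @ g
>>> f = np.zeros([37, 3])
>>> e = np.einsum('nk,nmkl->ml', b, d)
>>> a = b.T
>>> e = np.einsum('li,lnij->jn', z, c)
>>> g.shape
(37, 3)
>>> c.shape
(29, 3, 2, 2)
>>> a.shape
(3, 37)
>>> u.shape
(2, 37)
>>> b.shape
(37, 3)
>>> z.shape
(29, 2)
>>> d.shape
(37, 2, 3, 2)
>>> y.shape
(2, 2, 3, 2)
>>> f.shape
(37, 3)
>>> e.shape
(2, 3)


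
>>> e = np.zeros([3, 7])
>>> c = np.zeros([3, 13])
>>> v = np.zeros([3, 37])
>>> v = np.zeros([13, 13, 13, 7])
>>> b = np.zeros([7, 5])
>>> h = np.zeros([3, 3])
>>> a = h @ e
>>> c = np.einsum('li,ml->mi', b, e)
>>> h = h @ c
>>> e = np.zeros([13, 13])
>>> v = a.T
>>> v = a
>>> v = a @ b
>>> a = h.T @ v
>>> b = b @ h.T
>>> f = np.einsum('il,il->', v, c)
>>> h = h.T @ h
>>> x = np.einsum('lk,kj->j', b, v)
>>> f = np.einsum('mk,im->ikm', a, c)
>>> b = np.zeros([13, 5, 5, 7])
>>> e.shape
(13, 13)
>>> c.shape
(3, 5)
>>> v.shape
(3, 5)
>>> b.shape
(13, 5, 5, 7)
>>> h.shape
(5, 5)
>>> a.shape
(5, 5)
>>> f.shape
(3, 5, 5)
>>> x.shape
(5,)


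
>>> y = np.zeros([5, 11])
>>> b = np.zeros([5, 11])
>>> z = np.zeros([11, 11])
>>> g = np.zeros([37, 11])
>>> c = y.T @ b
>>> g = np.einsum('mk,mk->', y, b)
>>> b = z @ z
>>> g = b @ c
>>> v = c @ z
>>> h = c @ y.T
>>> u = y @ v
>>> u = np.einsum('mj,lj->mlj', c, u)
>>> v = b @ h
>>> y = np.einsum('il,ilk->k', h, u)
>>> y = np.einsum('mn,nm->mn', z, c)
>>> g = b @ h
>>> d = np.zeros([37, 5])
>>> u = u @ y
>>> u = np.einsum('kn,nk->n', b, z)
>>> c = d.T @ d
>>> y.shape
(11, 11)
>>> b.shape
(11, 11)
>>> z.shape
(11, 11)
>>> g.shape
(11, 5)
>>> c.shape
(5, 5)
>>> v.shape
(11, 5)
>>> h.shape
(11, 5)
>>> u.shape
(11,)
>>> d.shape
(37, 5)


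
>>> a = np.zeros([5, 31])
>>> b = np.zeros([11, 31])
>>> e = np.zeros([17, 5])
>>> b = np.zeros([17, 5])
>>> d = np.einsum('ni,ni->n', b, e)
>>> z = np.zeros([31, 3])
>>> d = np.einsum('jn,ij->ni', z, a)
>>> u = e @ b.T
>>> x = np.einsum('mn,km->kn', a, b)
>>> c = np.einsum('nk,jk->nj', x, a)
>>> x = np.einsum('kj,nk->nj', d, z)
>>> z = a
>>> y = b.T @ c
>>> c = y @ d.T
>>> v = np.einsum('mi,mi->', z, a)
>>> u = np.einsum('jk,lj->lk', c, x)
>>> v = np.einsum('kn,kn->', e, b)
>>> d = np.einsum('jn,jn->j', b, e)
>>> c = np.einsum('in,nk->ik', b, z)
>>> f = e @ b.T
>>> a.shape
(5, 31)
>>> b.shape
(17, 5)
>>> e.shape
(17, 5)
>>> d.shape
(17,)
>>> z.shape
(5, 31)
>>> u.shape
(31, 3)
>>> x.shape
(31, 5)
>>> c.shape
(17, 31)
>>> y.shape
(5, 5)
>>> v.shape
()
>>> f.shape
(17, 17)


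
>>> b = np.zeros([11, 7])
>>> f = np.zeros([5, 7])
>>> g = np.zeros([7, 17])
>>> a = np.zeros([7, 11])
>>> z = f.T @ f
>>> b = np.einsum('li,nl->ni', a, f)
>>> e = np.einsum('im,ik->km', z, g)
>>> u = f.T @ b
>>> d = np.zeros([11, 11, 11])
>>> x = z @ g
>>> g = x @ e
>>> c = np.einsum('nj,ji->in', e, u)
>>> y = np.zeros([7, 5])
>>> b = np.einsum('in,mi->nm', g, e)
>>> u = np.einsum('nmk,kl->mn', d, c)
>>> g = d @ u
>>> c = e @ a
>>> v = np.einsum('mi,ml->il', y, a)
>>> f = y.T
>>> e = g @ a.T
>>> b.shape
(7, 17)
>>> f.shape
(5, 7)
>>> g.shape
(11, 11, 11)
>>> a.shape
(7, 11)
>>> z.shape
(7, 7)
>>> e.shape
(11, 11, 7)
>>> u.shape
(11, 11)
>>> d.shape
(11, 11, 11)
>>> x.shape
(7, 17)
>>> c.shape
(17, 11)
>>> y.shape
(7, 5)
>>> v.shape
(5, 11)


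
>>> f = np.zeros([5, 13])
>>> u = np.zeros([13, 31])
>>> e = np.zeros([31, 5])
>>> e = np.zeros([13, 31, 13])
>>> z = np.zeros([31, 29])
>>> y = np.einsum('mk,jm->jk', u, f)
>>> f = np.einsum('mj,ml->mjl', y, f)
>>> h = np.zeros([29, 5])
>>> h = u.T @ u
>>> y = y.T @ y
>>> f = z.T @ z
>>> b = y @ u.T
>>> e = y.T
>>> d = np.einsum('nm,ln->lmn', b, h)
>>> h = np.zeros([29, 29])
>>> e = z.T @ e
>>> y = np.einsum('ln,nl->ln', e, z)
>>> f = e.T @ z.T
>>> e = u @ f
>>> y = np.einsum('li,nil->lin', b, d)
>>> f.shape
(31, 31)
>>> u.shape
(13, 31)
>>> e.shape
(13, 31)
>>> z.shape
(31, 29)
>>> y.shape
(31, 13, 31)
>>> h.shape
(29, 29)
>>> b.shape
(31, 13)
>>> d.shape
(31, 13, 31)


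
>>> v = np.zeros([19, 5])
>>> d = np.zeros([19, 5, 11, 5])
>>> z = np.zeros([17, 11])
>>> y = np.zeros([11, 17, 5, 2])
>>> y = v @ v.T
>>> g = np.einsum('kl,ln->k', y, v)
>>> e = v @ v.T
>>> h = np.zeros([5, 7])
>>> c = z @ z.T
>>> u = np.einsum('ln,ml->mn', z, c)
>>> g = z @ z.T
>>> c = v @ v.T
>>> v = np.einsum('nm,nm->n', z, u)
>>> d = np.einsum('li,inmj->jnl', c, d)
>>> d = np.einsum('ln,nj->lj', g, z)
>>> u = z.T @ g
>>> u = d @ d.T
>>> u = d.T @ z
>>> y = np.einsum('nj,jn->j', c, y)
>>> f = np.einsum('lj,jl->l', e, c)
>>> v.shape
(17,)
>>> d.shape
(17, 11)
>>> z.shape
(17, 11)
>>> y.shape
(19,)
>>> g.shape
(17, 17)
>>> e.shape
(19, 19)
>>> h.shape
(5, 7)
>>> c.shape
(19, 19)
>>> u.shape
(11, 11)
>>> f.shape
(19,)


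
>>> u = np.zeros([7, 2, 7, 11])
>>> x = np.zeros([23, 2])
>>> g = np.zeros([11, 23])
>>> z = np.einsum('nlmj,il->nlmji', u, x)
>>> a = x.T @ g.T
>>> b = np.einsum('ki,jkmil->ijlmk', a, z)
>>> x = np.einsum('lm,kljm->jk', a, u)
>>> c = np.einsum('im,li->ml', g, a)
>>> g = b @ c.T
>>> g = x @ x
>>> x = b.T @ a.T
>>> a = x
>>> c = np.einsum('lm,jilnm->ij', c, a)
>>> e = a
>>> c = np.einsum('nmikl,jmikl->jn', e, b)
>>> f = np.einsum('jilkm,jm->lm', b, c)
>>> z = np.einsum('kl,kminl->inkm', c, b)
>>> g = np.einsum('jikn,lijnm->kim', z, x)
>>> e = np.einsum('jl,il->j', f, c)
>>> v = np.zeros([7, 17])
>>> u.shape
(7, 2, 7, 11)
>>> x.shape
(2, 7, 23, 7, 2)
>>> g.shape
(11, 7, 2)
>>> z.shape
(23, 7, 11, 7)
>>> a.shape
(2, 7, 23, 7, 2)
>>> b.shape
(11, 7, 23, 7, 2)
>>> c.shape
(11, 2)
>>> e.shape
(23,)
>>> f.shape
(23, 2)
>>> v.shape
(7, 17)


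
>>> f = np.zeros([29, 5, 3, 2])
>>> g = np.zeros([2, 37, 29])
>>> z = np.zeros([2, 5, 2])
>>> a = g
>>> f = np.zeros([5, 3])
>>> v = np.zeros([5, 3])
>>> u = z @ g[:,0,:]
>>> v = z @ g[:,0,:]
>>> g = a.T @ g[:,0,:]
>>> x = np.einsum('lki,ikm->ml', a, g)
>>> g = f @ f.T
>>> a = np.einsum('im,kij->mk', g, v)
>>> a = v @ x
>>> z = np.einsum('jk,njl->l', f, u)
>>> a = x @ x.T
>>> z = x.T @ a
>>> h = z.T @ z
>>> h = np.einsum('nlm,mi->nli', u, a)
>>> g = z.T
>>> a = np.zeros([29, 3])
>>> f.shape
(5, 3)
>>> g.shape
(29, 2)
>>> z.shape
(2, 29)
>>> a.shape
(29, 3)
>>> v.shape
(2, 5, 29)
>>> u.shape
(2, 5, 29)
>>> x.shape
(29, 2)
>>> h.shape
(2, 5, 29)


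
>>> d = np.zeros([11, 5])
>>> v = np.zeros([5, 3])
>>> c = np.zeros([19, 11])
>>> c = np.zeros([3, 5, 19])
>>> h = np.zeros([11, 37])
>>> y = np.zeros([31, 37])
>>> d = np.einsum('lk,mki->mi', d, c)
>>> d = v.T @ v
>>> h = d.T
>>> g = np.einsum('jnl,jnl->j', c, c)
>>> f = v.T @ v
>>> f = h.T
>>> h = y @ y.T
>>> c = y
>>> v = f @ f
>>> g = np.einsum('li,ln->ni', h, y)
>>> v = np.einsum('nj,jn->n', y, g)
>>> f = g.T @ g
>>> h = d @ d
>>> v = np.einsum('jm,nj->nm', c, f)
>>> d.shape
(3, 3)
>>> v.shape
(31, 37)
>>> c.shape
(31, 37)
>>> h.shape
(3, 3)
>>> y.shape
(31, 37)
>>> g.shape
(37, 31)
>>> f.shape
(31, 31)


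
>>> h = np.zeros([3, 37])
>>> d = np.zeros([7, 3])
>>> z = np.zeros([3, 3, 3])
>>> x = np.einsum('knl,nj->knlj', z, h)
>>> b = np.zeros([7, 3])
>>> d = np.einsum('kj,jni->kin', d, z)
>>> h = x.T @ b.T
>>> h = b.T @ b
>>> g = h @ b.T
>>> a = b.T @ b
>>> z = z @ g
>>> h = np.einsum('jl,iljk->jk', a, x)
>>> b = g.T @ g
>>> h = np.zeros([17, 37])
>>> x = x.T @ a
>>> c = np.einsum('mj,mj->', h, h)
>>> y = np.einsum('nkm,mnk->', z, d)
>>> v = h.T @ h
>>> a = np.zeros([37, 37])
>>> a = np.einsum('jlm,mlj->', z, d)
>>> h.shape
(17, 37)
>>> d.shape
(7, 3, 3)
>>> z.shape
(3, 3, 7)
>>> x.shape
(37, 3, 3, 3)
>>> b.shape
(7, 7)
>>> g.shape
(3, 7)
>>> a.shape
()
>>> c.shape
()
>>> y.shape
()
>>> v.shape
(37, 37)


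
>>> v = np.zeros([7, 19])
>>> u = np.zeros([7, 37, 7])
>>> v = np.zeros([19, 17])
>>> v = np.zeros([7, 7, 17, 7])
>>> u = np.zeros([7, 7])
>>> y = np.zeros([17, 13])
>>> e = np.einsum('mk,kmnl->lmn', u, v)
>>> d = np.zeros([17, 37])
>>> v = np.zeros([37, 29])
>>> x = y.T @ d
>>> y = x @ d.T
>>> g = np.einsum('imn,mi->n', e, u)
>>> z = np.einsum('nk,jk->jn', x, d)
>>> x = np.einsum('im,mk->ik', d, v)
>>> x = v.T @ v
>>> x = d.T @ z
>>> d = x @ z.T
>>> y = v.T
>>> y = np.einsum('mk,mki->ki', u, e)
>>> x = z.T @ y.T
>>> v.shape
(37, 29)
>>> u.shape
(7, 7)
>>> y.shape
(7, 17)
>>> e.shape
(7, 7, 17)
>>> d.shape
(37, 17)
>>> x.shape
(13, 7)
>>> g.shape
(17,)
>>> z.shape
(17, 13)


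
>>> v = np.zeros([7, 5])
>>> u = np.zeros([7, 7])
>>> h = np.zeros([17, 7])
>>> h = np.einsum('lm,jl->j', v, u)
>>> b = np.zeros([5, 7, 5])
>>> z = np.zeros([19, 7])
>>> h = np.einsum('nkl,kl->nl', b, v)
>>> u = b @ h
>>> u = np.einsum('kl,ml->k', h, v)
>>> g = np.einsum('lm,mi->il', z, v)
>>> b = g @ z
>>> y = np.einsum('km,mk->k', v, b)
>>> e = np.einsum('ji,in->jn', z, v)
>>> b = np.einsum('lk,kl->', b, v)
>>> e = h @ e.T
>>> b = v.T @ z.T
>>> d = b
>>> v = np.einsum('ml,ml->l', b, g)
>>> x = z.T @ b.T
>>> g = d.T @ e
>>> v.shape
(19,)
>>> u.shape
(5,)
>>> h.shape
(5, 5)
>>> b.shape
(5, 19)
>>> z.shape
(19, 7)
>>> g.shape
(19, 19)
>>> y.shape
(7,)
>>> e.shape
(5, 19)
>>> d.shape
(5, 19)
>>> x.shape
(7, 5)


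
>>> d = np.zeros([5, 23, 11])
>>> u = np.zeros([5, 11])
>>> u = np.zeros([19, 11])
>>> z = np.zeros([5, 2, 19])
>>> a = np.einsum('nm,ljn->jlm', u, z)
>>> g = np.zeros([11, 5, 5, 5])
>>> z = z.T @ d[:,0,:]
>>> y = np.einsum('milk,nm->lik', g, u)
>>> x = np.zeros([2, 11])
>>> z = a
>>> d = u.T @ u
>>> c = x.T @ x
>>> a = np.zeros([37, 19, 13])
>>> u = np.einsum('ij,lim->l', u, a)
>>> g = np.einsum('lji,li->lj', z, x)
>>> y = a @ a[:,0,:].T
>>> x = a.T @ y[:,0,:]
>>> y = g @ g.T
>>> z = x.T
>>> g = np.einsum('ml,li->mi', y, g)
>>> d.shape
(11, 11)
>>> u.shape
(37,)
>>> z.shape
(37, 19, 13)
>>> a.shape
(37, 19, 13)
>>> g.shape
(2, 5)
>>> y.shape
(2, 2)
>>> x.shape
(13, 19, 37)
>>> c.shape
(11, 11)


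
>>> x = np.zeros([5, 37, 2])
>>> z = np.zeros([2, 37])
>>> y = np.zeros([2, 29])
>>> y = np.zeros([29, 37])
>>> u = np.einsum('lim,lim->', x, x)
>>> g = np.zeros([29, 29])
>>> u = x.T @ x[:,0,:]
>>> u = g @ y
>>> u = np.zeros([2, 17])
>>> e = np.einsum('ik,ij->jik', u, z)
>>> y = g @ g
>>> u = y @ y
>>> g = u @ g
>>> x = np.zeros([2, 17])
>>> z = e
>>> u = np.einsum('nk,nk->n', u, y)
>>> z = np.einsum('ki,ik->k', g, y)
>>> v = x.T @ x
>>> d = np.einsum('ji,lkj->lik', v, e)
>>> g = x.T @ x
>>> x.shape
(2, 17)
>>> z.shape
(29,)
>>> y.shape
(29, 29)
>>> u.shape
(29,)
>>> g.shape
(17, 17)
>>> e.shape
(37, 2, 17)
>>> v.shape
(17, 17)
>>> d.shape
(37, 17, 2)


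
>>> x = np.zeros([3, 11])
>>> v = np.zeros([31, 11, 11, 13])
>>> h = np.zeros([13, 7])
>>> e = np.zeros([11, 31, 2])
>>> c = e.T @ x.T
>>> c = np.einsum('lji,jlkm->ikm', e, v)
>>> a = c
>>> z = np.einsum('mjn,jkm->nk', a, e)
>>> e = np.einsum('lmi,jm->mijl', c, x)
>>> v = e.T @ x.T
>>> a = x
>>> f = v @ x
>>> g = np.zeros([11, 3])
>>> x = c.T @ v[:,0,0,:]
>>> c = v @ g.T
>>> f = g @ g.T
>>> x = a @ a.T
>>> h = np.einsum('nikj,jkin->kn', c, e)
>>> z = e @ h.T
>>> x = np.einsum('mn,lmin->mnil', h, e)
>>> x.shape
(13, 2, 3, 11)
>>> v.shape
(2, 3, 13, 3)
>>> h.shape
(13, 2)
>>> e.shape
(11, 13, 3, 2)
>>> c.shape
(2, 3, 13, 11)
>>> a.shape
(3, 11)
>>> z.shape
(11, 13, 3, 13)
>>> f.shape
(11, 11)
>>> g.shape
(11, 3)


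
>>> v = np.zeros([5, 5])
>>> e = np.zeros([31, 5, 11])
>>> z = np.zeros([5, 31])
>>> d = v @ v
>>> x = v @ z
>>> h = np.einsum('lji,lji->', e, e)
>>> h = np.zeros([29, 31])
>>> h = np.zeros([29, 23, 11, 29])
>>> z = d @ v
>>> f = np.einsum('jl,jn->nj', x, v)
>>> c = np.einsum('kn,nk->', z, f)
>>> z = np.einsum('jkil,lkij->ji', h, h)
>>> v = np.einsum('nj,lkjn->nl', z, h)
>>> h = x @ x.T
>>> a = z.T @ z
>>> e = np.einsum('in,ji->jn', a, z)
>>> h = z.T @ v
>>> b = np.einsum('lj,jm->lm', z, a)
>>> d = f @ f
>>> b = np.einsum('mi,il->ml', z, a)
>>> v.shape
(29, 29)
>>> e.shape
(29, 11)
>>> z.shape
(29, 11)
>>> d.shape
(5, 5)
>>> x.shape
(5, 31)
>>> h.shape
(11, 29)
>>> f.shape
(5, 5)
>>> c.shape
()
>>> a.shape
(11, 11)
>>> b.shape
(29, 11)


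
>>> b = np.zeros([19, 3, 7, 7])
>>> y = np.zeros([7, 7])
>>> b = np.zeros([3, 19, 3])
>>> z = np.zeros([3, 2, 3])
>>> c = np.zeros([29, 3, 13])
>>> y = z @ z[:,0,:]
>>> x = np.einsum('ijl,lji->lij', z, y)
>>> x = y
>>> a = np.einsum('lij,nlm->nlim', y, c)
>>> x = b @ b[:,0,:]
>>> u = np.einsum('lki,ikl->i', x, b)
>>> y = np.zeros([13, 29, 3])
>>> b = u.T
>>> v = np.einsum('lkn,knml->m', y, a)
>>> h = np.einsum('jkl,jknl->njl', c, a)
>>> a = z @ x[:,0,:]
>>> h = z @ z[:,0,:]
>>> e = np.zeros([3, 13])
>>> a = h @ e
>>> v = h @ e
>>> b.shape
(3,)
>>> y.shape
(13, 29, 3)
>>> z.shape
(3, 2, 3)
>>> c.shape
(29, 3, 13)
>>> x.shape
(3, 19, 3)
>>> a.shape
(3, 2, 13)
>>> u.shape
(3,)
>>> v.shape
(3, 2, 13)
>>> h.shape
(3, 2, 3)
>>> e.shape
(3, 13)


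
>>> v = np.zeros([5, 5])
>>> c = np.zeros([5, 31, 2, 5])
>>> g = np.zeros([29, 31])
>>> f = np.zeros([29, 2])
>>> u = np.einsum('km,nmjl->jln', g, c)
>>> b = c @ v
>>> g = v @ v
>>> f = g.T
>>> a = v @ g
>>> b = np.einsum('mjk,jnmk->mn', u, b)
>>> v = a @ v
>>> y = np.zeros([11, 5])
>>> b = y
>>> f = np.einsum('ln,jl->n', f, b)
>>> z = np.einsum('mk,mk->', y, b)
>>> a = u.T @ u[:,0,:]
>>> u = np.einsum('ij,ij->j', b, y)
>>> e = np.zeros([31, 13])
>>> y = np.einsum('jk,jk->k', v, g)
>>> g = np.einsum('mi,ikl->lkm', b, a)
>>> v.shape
(5, 5)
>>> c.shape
(5, 31, 2, 5)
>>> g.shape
(5, 5, 11)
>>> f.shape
(5,)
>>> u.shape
(5,)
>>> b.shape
(11, 5)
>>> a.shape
(5, 5, 5)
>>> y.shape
(5,)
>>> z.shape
()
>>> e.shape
(31, 13)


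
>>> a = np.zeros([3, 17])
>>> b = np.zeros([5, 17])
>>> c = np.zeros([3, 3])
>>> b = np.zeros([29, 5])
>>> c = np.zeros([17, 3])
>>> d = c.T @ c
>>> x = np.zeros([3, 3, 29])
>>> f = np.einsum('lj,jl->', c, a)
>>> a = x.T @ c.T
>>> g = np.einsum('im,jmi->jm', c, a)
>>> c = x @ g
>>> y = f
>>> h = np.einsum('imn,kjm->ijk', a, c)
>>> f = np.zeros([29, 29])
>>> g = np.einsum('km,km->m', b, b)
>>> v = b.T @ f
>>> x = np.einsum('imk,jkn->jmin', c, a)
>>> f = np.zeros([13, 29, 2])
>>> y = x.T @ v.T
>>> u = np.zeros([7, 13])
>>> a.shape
(29, 3, 17)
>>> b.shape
(29, 5)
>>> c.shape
(3, 3, 3)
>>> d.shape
(3, 3)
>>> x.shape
(29, 3, 3, 17)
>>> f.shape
(13, 29, 2)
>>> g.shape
(5,)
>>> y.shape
(17, 3, 3, 5)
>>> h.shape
(29, 3, 3)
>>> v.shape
(5, 29)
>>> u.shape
(7, 13)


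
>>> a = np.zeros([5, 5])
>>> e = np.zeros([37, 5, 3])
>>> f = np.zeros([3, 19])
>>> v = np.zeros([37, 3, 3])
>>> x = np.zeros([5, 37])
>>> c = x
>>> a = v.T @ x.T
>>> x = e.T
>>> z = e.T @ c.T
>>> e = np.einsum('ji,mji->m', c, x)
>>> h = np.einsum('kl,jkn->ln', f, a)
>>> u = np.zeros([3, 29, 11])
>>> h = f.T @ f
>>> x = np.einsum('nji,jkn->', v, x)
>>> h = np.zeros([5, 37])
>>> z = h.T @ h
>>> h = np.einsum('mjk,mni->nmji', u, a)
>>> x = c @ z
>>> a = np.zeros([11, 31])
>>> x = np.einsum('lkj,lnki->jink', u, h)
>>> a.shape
(11, 31)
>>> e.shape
(3,)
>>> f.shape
(3, 19)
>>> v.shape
(37, 3, 3)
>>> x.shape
(11, 5, 3, 29)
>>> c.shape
(5, 37)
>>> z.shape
(37, 37)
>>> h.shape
(3, 3, 29, 5)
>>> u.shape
(3, 29, 11)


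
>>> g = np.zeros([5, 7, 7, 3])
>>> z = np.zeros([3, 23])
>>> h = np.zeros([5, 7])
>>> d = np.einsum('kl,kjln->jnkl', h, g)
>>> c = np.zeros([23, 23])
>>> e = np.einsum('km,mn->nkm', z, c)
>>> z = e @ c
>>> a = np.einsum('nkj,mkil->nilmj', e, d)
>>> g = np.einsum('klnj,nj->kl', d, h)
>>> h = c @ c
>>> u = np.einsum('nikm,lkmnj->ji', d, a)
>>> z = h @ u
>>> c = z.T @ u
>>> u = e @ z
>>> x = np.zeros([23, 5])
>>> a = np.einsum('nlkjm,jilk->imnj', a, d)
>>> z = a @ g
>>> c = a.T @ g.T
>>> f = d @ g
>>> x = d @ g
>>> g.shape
(7, 3)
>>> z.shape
(3, 23, 23, 3)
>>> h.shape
(23, 23)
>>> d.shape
(7, 3, 5, 7)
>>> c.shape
(7, 23, 23, 7)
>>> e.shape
(23, 3, 23)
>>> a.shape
(3, 23, 23, 7)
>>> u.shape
(23, 3, 3)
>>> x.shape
(7, 3, 5, 3)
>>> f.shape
(7, 3, 5, 3)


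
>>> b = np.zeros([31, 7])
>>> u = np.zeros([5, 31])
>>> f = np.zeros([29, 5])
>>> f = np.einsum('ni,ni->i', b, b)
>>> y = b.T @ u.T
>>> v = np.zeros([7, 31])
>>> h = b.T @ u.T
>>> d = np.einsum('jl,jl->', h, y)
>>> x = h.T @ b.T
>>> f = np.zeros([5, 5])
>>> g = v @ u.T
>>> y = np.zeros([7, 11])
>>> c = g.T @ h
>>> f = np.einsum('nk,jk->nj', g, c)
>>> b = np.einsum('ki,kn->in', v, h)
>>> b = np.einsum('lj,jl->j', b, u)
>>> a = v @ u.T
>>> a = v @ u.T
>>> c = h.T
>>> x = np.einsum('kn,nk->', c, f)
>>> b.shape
(5,)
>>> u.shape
(5, 31)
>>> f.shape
(7, 5)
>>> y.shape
(7, 11)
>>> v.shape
(7, 31)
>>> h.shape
(7, 5)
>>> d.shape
()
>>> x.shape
()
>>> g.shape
(7, 5)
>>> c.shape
(5, 7)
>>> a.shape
(7, 5)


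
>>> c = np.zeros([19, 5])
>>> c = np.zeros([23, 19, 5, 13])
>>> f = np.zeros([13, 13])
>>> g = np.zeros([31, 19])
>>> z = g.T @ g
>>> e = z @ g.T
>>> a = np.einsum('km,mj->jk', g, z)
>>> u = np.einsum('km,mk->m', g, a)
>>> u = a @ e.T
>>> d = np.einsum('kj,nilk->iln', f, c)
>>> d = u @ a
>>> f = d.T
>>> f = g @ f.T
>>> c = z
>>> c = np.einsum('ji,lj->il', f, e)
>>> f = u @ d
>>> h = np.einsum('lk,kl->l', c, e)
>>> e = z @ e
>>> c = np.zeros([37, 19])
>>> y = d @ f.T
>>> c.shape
(37, 19)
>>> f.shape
(19, 31)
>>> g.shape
(31, 19)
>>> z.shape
(19, 19)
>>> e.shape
(19, 31)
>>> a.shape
(19, 31)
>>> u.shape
(19, 19)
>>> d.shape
(19, 31)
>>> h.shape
(31,)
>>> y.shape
(19, 19)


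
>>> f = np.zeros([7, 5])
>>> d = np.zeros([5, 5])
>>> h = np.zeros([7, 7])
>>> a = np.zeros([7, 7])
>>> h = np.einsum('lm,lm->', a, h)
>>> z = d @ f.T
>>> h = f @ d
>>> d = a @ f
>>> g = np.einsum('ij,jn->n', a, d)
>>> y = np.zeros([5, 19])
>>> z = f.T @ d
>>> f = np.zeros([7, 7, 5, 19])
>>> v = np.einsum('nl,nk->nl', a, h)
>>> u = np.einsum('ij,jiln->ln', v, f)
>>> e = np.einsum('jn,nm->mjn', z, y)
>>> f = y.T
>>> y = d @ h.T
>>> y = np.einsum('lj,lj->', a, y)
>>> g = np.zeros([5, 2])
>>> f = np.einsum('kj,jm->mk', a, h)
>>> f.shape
(5, 7)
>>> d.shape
(7, 5)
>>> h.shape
(7, 5)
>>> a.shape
(7, 7)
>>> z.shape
(5, 5)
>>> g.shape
(5, 2)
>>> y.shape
()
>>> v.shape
(7, 7)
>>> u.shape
(5, 19)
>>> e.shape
(19, 5, 5)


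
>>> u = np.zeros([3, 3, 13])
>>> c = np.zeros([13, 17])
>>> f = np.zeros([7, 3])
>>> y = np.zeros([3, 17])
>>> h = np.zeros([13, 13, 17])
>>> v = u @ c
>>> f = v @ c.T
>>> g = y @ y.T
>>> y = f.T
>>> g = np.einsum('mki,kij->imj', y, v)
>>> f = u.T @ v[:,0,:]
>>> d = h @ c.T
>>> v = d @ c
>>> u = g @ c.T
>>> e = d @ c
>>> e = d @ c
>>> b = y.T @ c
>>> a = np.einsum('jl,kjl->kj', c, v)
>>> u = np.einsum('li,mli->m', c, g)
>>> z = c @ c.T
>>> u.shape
(3,)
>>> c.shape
(13, 17)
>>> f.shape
(13, 3, 17)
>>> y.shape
(13, 3, 3)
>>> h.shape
(13, 13, 17)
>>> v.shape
(13, 13, 17)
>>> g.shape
(3, 13, 17)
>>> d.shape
(13, 13, 13)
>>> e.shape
(13, 13, 17)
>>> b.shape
(3, 3, 17)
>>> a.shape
(13, 13)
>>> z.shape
(13, 13)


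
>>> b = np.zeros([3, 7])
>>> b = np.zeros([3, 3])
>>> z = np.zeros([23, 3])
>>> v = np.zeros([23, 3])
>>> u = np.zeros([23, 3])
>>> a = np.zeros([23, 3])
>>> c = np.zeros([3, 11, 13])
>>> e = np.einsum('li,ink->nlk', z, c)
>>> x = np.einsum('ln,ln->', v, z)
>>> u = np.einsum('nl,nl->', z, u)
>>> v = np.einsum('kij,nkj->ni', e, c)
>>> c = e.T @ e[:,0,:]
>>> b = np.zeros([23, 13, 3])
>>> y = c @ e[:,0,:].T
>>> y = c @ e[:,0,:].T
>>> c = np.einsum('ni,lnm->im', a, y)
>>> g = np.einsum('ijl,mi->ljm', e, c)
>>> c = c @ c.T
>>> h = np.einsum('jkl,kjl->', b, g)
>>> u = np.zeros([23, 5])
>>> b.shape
(23, 13, 3)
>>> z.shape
(23, 3)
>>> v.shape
(3, 23)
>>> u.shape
(23, 5)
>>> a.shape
(23, 3)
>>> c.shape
(3, 3)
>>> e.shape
(11, 23, 13)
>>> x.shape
()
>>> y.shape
(13, 23, 11)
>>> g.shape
(13, 23, 3)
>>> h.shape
()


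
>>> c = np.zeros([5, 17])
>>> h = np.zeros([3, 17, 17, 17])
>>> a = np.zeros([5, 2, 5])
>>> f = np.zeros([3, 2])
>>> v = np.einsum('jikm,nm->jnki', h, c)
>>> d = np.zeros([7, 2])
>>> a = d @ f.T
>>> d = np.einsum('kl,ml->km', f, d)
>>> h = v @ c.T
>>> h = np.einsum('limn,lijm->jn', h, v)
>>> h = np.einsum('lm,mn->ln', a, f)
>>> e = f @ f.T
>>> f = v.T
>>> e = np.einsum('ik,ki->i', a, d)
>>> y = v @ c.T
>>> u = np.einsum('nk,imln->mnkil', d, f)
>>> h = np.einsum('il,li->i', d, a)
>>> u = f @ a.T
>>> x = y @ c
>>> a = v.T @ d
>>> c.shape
(5, 17)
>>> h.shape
(3,)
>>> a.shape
(17, 17, 5, 7)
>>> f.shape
(17, 17, 5, 3)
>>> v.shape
(3, 5, 17, 17)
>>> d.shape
(3, 7)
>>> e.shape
(7,)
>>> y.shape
(3, 5, 17, 5)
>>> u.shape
(17, 17, 5, 7)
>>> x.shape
(3, 5, 17, 17)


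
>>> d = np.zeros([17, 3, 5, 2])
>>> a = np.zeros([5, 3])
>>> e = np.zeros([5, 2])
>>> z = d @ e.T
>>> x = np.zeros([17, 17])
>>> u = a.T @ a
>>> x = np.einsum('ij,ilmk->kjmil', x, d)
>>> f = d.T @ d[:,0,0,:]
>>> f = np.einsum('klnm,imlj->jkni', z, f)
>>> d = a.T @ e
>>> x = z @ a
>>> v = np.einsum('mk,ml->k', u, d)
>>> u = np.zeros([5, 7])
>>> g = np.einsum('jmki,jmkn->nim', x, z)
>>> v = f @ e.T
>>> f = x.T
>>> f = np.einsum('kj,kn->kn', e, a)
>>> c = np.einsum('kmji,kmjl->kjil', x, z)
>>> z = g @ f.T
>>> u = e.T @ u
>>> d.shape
(3, 2)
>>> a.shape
(5, 3)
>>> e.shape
(5, 2)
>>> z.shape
(5, 3, 5)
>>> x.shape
(17, 3, 5, 3)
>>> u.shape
(2, 7)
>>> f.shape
(5, 3)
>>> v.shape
(2, 17, 5, 5)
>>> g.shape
(5, 3, 3)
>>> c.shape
(17, 5, 3, 5)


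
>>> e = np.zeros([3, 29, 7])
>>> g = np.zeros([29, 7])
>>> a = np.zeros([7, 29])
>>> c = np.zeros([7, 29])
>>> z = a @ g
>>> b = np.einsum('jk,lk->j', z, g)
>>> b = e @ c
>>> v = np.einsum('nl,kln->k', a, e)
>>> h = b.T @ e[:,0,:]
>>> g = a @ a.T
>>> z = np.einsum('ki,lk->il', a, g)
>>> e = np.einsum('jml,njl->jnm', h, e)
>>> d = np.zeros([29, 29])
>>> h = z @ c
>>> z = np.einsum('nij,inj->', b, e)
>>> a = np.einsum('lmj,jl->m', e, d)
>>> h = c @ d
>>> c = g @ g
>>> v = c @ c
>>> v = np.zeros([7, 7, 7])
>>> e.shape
(29, 3, 29)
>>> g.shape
(7, 7)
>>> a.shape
(3,)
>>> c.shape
(7, 7)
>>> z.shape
()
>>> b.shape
(3, 29, 29)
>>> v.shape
(7, 7, 7)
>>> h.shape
(7, 29)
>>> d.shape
(29, 29)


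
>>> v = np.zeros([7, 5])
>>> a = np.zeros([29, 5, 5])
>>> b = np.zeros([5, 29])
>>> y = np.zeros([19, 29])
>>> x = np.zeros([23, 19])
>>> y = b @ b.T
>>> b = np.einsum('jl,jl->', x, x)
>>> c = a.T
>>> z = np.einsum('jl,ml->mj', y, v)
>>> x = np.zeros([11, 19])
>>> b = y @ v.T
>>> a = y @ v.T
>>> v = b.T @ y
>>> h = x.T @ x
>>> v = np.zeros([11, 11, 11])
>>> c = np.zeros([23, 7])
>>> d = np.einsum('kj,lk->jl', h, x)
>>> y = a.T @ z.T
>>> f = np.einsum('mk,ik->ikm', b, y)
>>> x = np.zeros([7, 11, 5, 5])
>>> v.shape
(11, 11, 11)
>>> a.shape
(5, 7)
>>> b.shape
(5, 7)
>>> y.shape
(7, 7)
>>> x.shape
(7, 11, 5, 5)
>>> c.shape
(23, 7)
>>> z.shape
(7, 5)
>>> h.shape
(19, 19)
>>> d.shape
(19, 11)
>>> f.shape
(7, 7, 5)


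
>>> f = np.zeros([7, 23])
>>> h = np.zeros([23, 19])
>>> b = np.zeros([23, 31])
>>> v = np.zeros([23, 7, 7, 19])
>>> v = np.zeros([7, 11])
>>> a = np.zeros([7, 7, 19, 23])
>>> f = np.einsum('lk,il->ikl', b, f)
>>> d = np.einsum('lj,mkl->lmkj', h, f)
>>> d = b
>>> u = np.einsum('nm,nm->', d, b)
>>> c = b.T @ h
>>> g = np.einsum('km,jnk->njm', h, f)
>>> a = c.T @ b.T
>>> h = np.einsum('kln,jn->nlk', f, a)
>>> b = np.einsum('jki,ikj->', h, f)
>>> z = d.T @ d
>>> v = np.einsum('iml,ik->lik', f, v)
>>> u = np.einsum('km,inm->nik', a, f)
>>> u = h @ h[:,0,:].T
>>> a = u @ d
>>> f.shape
(7, 31, 23)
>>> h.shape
(23, 31, 7)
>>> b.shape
()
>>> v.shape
(23, 7, 11)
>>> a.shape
(23, 31, 31)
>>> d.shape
(23, 31)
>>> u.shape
(23, 31, 23)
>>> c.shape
(31, 19)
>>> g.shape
(31, 7, 19)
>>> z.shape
(31, 31)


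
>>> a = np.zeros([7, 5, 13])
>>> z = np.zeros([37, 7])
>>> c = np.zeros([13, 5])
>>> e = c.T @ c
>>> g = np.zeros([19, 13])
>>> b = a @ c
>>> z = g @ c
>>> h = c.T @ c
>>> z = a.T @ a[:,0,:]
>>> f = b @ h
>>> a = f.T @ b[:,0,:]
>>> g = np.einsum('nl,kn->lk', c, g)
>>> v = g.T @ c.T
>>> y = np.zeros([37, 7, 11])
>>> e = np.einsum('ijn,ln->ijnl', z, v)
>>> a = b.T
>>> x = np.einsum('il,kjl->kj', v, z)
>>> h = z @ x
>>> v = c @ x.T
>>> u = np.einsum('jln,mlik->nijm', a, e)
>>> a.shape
(5, 5, 7)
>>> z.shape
(13, 5, 13)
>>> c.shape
(13, 5)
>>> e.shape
(13, 5, 13, 19)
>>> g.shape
(5, 19)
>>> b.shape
(7, 5, 5)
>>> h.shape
(13, 5, 5)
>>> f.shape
(7, 5, 5)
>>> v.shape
(13, 13)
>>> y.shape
(37, 7, 11)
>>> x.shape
(13, 5)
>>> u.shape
(7, 13, 5, 13)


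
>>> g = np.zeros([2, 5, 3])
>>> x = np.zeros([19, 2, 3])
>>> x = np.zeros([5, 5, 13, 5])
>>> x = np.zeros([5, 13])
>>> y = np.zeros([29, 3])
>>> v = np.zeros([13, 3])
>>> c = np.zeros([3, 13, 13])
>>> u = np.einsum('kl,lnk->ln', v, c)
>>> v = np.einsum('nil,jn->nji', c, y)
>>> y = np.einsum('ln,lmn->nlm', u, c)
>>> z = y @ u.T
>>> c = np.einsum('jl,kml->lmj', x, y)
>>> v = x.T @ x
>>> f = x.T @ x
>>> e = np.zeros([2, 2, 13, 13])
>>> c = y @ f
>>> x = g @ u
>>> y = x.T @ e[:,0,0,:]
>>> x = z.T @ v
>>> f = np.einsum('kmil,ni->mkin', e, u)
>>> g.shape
(2, 5, 3)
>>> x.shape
(3, 3, 13)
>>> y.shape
(13, 5, 13)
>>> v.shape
(13, 13)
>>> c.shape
(13, 3, 13)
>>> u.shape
(3, 13)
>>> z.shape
(13, 3, 3)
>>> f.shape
(2, 2, 13, 3)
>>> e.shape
(2, 2, 13, 13)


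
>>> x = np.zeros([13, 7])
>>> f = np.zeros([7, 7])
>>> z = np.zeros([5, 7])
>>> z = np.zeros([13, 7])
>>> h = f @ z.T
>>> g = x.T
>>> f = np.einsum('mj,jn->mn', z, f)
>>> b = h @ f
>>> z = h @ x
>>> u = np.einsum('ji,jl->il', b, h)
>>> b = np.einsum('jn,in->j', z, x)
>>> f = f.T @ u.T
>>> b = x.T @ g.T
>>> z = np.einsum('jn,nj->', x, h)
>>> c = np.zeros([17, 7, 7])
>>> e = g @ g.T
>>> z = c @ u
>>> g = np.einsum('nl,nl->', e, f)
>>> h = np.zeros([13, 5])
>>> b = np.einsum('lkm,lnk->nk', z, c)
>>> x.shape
(13, 7)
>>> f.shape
(7, 7)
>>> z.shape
(17, 7, 13)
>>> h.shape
(13, 5)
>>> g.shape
()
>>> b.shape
(7, 7)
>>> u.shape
(7, 13)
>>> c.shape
(17, 7, 7)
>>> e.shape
(7, 7)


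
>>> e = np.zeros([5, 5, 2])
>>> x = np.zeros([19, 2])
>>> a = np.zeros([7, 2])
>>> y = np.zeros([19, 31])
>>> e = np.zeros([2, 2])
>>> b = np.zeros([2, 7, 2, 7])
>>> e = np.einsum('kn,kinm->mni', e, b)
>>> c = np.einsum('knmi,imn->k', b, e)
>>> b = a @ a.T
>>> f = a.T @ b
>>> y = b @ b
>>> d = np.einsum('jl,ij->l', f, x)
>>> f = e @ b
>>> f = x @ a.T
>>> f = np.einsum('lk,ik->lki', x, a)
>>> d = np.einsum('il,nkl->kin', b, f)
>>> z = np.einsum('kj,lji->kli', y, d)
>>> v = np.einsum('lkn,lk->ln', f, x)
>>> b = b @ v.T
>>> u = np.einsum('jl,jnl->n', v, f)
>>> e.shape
(7, 2, 7)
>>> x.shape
(19, 2)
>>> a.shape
(7, 2)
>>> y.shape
(7, 7)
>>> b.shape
(7, 19)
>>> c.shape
(2,)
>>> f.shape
(19, 2, 7)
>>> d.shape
(2, 7, 19)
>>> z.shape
(7, 2, 19)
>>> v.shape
(19, 7)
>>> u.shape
(2,)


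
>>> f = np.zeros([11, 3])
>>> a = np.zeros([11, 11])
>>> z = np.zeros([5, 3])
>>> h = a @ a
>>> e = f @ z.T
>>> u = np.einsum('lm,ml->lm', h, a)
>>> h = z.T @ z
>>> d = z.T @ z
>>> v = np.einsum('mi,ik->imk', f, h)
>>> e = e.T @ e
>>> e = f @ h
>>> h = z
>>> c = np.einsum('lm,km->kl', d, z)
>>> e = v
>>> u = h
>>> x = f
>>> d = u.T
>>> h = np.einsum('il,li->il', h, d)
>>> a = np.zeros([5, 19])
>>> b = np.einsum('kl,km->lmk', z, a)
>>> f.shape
(11, 3)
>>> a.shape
(5, 19)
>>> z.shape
(5, 3)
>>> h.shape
(5, 3)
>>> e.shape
(3, 11, 3)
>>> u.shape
(5, 3)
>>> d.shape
(3, 5)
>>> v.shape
(3, 11, 3)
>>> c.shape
(5, 3)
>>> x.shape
(11, 3)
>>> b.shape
(3, 19, 5)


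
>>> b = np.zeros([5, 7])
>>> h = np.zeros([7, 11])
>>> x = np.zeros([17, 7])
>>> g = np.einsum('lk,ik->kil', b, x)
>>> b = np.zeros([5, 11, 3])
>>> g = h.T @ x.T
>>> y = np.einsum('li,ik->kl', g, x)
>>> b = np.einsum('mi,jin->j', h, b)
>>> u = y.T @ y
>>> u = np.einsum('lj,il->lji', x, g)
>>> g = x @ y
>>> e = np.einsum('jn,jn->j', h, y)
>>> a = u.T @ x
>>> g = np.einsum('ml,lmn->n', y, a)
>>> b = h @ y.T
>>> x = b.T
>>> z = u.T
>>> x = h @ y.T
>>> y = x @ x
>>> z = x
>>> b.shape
(7, 7)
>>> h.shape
(7, 11)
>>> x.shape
(7, 7)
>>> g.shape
(7,)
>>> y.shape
(7, 7)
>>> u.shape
(17, 7, 11)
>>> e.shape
(7,)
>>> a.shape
(11, 7, 7)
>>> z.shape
(7, 7)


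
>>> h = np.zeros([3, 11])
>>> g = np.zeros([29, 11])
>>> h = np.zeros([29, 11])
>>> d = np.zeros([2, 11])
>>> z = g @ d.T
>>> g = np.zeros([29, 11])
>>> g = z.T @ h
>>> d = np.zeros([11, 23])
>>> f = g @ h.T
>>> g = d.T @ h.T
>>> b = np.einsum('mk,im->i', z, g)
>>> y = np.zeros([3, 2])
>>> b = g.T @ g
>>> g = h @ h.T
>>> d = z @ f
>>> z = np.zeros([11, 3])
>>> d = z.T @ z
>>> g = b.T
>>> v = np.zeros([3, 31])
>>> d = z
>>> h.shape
(29, 11)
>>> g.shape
(29, 29)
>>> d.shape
(11, 3)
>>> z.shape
(11, 3)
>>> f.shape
(2, 29)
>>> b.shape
(29, 29)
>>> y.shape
(3, 2)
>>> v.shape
(3, 31)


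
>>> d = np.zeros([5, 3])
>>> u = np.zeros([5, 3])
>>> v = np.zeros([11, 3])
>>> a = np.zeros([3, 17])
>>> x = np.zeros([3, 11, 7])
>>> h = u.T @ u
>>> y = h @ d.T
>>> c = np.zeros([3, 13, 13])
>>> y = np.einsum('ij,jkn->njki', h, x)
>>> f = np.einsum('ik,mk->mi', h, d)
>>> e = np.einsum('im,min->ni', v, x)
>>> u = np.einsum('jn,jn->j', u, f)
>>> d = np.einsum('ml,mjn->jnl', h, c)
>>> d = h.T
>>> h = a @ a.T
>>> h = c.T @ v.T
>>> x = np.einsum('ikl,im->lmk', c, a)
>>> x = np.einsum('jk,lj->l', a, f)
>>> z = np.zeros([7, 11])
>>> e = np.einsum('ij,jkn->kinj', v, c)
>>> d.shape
(3, 3)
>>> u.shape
(5,)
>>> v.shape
(11, 3)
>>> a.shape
(3, 17)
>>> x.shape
(5,)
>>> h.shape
(13, 13, 11)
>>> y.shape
(7, 3, 11, 3)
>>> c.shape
(3, 13, 13)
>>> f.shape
(5, 3)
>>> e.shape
(13, 11, 13, 3)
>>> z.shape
(7, 11)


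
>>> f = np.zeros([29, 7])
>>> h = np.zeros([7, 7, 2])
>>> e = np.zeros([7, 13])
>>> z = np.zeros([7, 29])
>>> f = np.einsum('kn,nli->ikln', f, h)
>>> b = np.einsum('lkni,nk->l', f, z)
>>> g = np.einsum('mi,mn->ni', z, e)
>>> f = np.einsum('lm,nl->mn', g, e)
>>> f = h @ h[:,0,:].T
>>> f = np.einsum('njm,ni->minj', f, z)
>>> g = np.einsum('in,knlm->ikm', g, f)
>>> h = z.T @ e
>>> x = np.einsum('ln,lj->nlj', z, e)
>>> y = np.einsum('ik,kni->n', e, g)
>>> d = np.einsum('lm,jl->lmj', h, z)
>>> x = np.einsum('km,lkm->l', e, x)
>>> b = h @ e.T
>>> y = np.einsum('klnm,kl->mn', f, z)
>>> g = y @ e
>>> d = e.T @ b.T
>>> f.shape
(7, 29, 7, 7)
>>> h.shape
(29, 13)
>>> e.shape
(7, 13)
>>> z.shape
(7, 29)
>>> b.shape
(29, 7)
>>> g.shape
(7, 13)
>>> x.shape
(29,)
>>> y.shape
(7, 7)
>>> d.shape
(13, 29)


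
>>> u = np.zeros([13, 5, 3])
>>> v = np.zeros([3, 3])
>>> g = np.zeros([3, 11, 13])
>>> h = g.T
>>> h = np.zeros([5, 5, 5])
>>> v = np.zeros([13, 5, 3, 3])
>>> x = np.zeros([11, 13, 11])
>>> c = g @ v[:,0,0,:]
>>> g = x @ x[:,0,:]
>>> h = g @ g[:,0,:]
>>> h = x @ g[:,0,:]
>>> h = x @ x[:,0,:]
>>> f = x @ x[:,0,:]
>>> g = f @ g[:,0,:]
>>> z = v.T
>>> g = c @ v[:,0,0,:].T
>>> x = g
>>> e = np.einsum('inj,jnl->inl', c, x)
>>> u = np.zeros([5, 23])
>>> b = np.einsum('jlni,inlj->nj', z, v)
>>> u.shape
(5, 23)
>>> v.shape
(13, 5, 3, 3)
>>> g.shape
(3, 11, 13)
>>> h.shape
(11, 13, 11)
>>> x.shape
(3, 11, 13)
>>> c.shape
(3, 11, 3)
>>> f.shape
(11, 13, 11)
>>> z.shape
(3, 3, 5, 13)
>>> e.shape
(3, 11, 13)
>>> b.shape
(5, 3)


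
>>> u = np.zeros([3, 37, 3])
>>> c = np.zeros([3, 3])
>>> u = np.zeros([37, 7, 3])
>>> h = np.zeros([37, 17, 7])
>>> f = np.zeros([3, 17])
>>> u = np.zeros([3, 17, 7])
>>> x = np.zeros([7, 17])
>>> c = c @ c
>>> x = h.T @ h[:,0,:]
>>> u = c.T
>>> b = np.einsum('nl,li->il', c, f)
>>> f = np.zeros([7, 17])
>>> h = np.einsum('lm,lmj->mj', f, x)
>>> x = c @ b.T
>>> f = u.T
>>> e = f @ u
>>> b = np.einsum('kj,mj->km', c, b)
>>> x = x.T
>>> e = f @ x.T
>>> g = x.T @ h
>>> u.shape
(3, 3)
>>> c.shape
(3, 3)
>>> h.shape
(17, 7)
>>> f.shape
(3, 3)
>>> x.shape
(17, 3)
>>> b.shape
(3, 17)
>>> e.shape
(3, 17)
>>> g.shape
(3, 7)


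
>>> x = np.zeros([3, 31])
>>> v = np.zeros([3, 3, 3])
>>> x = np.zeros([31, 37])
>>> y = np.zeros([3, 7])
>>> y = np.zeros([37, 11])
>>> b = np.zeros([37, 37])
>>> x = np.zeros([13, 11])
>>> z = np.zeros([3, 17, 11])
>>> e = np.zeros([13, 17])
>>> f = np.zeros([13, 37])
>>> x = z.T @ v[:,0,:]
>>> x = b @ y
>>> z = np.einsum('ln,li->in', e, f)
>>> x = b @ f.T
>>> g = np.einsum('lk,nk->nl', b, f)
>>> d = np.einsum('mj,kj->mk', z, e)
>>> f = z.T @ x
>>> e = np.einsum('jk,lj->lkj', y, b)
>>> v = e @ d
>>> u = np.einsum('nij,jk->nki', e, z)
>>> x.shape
(37, 13)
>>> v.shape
(37, 11, 13)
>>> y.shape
(37, 11)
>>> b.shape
(37, 37)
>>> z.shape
(37, 17)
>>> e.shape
(37, 11, 37)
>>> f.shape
(17, 13)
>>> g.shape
(13, 37)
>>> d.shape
(37, 13)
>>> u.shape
(37, 17, 11)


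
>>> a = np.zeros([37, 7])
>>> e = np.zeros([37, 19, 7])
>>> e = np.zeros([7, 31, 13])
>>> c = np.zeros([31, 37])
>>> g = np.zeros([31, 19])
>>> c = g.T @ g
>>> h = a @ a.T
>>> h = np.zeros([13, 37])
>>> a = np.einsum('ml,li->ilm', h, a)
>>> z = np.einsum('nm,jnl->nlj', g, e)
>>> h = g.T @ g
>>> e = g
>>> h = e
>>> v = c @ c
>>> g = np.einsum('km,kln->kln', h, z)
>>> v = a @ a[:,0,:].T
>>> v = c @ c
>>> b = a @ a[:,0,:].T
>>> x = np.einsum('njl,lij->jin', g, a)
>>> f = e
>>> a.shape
(7, 37, 13)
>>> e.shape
(31, 19)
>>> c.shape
(19, 19)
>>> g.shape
(31, 13, 7)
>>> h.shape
(31, 19)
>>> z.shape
(31, 13, 7)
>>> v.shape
(19, 19)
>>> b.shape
(7, 37, 7)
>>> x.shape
(13, 37, 31)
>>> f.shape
(31, 19)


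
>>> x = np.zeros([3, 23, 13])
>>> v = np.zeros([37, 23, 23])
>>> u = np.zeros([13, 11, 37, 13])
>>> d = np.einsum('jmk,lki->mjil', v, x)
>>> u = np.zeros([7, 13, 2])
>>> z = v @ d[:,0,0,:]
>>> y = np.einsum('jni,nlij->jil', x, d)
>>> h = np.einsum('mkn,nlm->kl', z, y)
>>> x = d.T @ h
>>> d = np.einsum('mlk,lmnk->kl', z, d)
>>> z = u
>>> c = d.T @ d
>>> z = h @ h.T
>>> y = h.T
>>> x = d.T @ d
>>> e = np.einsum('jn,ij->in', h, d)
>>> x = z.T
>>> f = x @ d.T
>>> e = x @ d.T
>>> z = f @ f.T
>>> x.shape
(23, 23)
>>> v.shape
(37, 23, 23)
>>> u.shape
(7, 13, 2)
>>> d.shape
(3, 23)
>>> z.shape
(23, 23)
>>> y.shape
(13, 23)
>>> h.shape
(23, 13)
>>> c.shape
(23, 23)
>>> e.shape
(23, 3)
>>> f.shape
(23, 3)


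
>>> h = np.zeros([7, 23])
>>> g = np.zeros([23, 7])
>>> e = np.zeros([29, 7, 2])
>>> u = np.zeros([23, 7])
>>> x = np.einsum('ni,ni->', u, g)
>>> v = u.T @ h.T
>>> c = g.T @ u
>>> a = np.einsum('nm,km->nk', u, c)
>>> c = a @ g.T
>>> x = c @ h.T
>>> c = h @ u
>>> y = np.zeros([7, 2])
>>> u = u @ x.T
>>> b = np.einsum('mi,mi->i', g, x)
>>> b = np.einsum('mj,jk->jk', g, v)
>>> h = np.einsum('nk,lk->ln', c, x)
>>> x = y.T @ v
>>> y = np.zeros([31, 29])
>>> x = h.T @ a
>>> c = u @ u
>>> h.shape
(23, 7)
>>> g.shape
(23, 7)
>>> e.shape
(29, 7, 2)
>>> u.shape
(23, 23)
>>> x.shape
(7, 7)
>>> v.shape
(7, 7)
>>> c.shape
(23, 23)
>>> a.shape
(23, 7)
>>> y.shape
(31, 29)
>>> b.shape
(7, 7)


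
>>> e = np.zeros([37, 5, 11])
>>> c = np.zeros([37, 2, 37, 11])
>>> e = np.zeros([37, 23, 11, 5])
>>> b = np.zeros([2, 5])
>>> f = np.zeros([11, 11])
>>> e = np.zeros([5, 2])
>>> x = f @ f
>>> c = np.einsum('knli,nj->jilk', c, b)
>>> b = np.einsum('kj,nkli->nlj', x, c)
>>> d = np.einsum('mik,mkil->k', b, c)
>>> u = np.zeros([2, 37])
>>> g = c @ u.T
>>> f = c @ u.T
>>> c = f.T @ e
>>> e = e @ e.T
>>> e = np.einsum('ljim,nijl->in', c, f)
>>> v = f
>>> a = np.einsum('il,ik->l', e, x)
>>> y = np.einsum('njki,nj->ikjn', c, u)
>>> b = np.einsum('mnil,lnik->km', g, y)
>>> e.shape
(11, 5)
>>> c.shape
(2, 37, 11, 2)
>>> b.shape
(2, 5)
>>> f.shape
(5, 11, 37, 2)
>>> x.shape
(11, 11)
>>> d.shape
(11,)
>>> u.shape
(2, 37)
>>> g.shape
(5, 11, 37, 2)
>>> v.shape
(5, 11, 37, 2)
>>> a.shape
(5,)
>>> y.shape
(2, 11, 37, 2)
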